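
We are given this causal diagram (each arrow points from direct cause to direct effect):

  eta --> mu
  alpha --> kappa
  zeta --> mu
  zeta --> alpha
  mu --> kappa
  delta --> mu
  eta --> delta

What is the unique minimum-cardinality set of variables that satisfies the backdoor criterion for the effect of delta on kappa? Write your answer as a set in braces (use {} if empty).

Variables eligible for adjustment (non-descendants of delta, excluding delta and kappa): {alpha, eta, zeta}.
Backdoor paths from delta to kappa:
  P1: delta <- eta -> mu <- zeta -> alpha -> kappa
  P2: delta <- eta -> mu -> kappa
The empty set is not sufficient: P2 (delta <- eta -> mu -> kappa) has no collider blocking it and no conditioned non-collider, so it is open.
Try {eta}:
  P1: blocked at fork node eta ∈ conditioning set.
  P2: blocked at fork node eta ∈ conditioning set.
{eta} contains no descendant of delta and blocks every backdoor path.
No other singleton works — e.g. {zeta} leaves P2 open — so {eta} is the unique smallest valid adjustment set.

{eta}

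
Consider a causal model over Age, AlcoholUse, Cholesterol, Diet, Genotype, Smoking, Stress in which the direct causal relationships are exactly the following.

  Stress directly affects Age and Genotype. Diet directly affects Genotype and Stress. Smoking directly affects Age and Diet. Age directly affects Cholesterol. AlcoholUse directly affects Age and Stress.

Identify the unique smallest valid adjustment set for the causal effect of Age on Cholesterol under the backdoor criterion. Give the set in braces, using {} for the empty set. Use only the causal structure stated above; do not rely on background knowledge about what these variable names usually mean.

Variables eligible for adjustment (non-descendants of Age, excluding Age and Cholesterol): {AlcoholUse, Diet, Genotype, Smoking, Stress}.
Backdoor paths from Age to Cholesterol:
  (none)
With no backdoor paths the empty set already satisfies the criterion, and it is trivially minimal.

{}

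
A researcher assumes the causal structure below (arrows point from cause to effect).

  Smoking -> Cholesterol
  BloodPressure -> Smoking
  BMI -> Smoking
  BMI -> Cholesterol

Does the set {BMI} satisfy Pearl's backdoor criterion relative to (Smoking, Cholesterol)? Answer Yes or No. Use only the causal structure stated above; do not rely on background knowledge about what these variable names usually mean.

Yes

Backdoor paths from Smoking to Cholesterol (paths whose first edge points into Smoking):
  P1: Smoking <- BMI -> Cholesterol
Condition 1 (no descendant of Smoking in the set): holds — descendants of Smoking are {Cholesterol}; none are in {BMI}.
Condition 2 (every backdoor path blocked by {BMI}):
  P1: blocked at fork node BMI ∈ conditioning set.
{BMI} satisfies the backdoor criterion.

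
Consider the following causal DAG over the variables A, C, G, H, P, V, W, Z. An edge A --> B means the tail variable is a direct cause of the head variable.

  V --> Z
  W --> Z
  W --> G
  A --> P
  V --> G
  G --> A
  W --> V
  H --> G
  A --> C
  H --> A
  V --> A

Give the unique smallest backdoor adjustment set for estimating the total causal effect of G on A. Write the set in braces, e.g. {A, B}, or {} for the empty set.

{H, V}

Variables eligible for adjustment (non-descendants of G, excluding G and A): {H, V, W, Z}.
Backdoor paths from G to A:
  P1: G <- H -> A
  P2: G <- W -> V -> A
  P3: G <- W -> Z <- V -> A
  P4: G <- V -> A
The empty set is not sufficient: P1 (G <- H -> A) has no collider blocking it and no conditioned non-collider, so it is open.
Try {H, V}:
  P1: blocked at fork node H ∈ conditioning set.
  P2: blocked at chain node V ∈ conditioning set.
  P3: blocked at collider Z (neither it nor any descendant is in the conditioning set).
  P4: blocked at fork node V ∈ conditioning set.
{H, V} contains no descendant of G and blocks every backdoor path.
Every element of {H, V} is needed (dropping H leaves P1 open; dropping V leaves P2 open), so no proper subset is valid.
Among all size-2 subsets of the eligible variables, only {H, V} blocks every backdoor path, so it is the unique smallest valid adjustment set.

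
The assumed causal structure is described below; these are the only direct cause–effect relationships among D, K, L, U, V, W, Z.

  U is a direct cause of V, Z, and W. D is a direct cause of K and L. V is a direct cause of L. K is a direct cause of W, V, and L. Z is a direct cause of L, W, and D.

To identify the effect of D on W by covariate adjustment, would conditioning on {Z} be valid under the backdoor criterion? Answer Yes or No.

Yes

Backdoor paths from D to W (paths whose first edge points into D):
  P1: D <- Z <- U -> V <- K -> W
  P2: D <- Z <- U -> V -> L <- K -> W
  P3: D <- Z <- U -> W
  P4: D <- Z -> W
  P5: D <- Z -> L <- K -> V <- U -> W
  P6: D <- Z -> L <- K -> W
  P7: D <- Z -> L <- V <- U -> W
  P8: D <- Z -> L <- V <- K -> W
Condition 1 (no descendant of D in the set): holds — descendants of D are {K, L, V, W}; none are in {Z}.
Condition 2 (every backdoor path blocked by {Z}):
  P1: blocked at chain node Z ∈ conditioning set.
  P2: blocked at chain node Z ∈ conditioning set.
  P3: blocked at chain node Z ∈ conditioning set.
  P4: blocked at fork node Z ∈ conditioning set.
  P5: blocked at fork node Z ∈ conditioning set.
  P6: blocked at fork node Z ∈ conditioning set.
  P7: blocked at fork node Z ∈ conditioning set.
  P8: blocked at fork node Z ∈ conditioning set.
{Z} satisfies the backdoor criterion.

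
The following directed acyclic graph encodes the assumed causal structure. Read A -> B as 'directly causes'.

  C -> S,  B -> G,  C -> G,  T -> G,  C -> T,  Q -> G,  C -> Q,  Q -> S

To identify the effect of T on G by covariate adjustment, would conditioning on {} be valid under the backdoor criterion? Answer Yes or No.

Backdoor paths from T to G (paths whose first edge points into T):
  P1: T <- C -> Q -> G
  P2: T <- C -> G
  P3: T <- C -> S <- Q -> G
Condition 1 (no descendant of T in the set): holds — descendants of T are {G}; none are in {}.
Condition 2 (every backdoor path blocked by {}):
  P1: open — no interior node is in the conditioning set.
  P2: open — no interior node is in the conditioning set.
  P3: blocked at collider S (neither it nor any descendant is in the conditioning set).
{} does not satisfy the backdoor criterion.

No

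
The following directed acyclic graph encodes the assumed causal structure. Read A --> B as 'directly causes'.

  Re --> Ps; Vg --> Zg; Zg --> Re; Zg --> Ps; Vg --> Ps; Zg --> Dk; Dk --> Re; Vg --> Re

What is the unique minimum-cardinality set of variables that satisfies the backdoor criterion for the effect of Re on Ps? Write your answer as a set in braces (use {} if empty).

Variables eligible for adjustment (non-descendants of Re, excluding Re and Ps): {Dk, Vg, Zg}.
Backdoor paths from Re to Ps:
  P1: Re <- Vg -> Zg -> Ps
  P2: Re <- Vg -> Ps
  P3: Re <- Zg <- Vg -> Ps
  P4: Re <- Zg -> Ps
  P5: Re <- Dk <- Zg <- Vg -> Ps
  P6: Re <- Dk <- Zg -> Ps
The empty set is not sufficient: P1 (Re <- Vg -> Zg -> Ps) has no collider blocking it and no conditioned non-collider, so it is open.
Try {Vg, Zg}:
  P1: blocked at fork node Vg ∈ conditioning set.
  P2: blocked at fork node Vg ∈ conditioning set.
  P3: blocked at chain node Zg ∈ conditioning set.
  P4: blocked at fork node Zg ∈ conditioning set.
  P5: blocked at chain node Zg ∈ conditioning set.
  P6: blocked at fork node Zg ∈ conditioning set.
{Vg, Zg} contains no descendant of Re and blocks every backdoor path.
Every element of {Vg, Zg} is needed (dropping Vg leaves P2 open; dropping Zg leaves P4 open), so no proper subset is valid.
Among all size-2 subsets of the eligible variables, only {Vg, Zg} blocks every backdoor path, so it is the unique smallest valid adjustment set.

{Vg, Zg}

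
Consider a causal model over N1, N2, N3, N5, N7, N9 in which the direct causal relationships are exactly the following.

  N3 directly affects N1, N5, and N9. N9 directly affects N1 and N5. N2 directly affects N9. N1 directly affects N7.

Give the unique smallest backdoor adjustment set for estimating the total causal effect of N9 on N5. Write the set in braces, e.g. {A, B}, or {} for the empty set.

{N3}

Variables eligible for adjustment (non-descendants of N9, excluding N9 and N5): {N2, N3}.
Backdoor paths from N9 to N5:
  P1: N9 <- N3 -> N5
The empty set is not sufficient: P1 (N9 <- N3 -> N5) has no collider blocking it and no conditioned non-collider, so it is open.
Try {N3}:
  P1: blocked at fork node N3 ∈ conditioning set.
{N3} contains no descendant of N9 and blocks every backdoor path.
No other singleton works — e.g. {N2} leaves P1 open — so {N3} is the unique smallest valid adjustment set.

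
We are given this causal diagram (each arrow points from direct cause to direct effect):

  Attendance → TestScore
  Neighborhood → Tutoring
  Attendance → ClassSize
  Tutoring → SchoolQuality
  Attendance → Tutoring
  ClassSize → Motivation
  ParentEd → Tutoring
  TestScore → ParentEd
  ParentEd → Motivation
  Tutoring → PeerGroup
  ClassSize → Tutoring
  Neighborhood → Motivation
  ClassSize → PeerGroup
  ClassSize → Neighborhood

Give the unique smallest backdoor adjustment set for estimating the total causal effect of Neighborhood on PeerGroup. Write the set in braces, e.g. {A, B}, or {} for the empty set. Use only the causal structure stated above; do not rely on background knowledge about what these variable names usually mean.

{ClassSize}

Variables eligible for adjustment (non-descendants of Neighborhood, excluding Neighborhood and PeerGroup): {Attendance, ClassSize, ParentEd, TestScore}.
Backdoor paths from Neighborhood to PeerGroup:
  P1: Neighborhood <- ClassSize <- Attendance -> TestScore -> ParentEd -> Tutoring -> PeerGroup
  P2: Neighborhood <- ClassSize <- Attendance -> Tutoring -> PeerGroup
  P3: Neighborhood <- ClassSize -> Motivation <- ParentEd <- TestScore <- Attendance -> Tutoring -> PeerGroup
  P4: Neighborhood <- ClassSize -> Motivation <- ParentEd -> Tutoring -> PeerGroup
  P5: Neighborhood <- ClassSize -> Tutoring -> PeerGroup
  P6: Neighborhood <- ClassSize -> PeerGroup
The empty set is not sufficient: P1 (Neighborhood <- ClassSize <- Attendance -> TestScore -> ParentEd -> Tutoring -> PeerGroup) has no collider blocking it and no conditioned non-collider, so it is open.
Try {ClassSize}:
  P1: blocked at chain node ClassSize ∈ conditioning set.
  P2: blocked at chain node ClassSize ∈ conditioning set.
  P3: blocked at fork node ClassSize ∈ conditioning set.
  P4: blocked at fork node ClassSize ∈ conditioning set.
  P5: blocked at fork node ClassSize ∈ conditioning set.
  P6: blocked at fork node ClassSize ∈ conditioning set.
{ClassSize} contains no descendant of Neighborhood and blocks every backdoor path.
No other singleton works — e.g. {Attendance} leaves P5 open — so {ClassSize} is the unique smallest valid adjustment set.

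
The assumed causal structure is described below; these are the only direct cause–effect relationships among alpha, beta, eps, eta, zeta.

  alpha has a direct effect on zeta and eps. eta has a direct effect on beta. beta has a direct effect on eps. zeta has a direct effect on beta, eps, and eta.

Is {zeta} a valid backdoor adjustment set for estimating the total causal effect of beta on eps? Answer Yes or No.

Backdoor paths from beta to eps (paths whose first edge points into beta):
  P1: beta <- zeta <- alpha -> eps
  P2: beta <- zeta -> eps
  P3: beta <- eta <- zeta <- alpha -> eps
  P4: beta <- eta <- zeta -> eps
Condition 1 (no descendant of beta in the set): holds — descendants of beta are {eps}; none are in {zeta}.
Condition 2 (every backdoor path blocked by {zeta}):
  P1: blocked at chain node zeta ∈ conditioning set.
  P2: blocked at fork node zeta ∈ conditioning set.
  P3: blocked at chain node zeta ∈ conditioning set.
  P4: blocked at fork node zeta ∈ conditioning set.
{zeta} satisfies the backdoor criterion.

Yes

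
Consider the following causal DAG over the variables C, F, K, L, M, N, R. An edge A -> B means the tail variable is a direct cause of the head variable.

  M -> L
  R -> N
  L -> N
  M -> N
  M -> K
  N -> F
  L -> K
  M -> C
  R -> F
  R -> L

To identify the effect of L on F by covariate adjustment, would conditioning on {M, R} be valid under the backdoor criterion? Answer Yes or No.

Yes

Backdoor paths from L to F (paths whose first edge points into L):
  P1: L <- R -> N -> F
  P2: L <- R -> F
  P3: L <- M -> N <- R -> F
  P4: L <- M -> N -> F
Condition 1 (no descendant of L in the set): holds — descendants of L are {F, K, N}; none are in {M, R}.
Condition 2 (every backdoor path blocked by {M, R}):
  P1: blocked at fork node R ∈ conditioning set.
  P2: blocked at fork node R ∈ conditioning set.
  P3: blocked at fork node M ∈ conditioning set.
  P4: blocked at fork node M ∈ conditioning set.
{M, R} satisfies the backdoor criterion.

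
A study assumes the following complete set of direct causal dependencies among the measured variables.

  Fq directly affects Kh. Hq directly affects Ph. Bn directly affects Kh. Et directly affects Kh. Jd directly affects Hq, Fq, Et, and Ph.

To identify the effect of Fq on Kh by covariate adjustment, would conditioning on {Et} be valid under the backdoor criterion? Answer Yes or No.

Yes

Backdoor paths from Fq to Kh (paths whose first edge points into Fq):
  P1: Fq <- Jd -> Et -> Kh
Condition 1 (no descendant of Fq in the set): holds — descendants of Fq are {Kh}; none are in {Et}.
Condition 2 (every backdoor path blocked by {Et}):
  P1: blocked at chain node Et ∈ conditioning set.
{Et} satisfies the backdoor criterion.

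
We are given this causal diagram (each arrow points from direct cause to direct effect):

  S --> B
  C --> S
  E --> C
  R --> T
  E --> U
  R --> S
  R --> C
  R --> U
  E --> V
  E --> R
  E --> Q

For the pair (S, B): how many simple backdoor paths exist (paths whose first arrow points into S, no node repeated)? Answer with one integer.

0

A backdoor path from S to B is any simple undirected path whose first edge points into S (i.e. leaves S via a parent).
Parents of S: {C, R}.
No simple path from any parent of S reaches B without revisiting S, so there are no backdoor paths.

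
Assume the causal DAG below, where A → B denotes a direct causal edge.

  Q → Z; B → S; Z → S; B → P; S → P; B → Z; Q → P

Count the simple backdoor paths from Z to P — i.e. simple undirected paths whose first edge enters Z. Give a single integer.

A backdoor path from Z to P is any simple undirected path whose first edge points into Z (i.e. leaves Z via a parent).
Parents of Z: {B, Q}.
Enumerating:
  P1: Z <- B -> S -> P
  P2: Z <- B -> P
  P3: Z <- Q -> P
That exhausts the simple backdoor paths. Count: 3.

3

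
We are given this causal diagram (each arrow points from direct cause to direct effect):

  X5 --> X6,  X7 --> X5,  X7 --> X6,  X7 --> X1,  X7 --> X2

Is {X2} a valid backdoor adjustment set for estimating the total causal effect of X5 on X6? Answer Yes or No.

Backdoor paths from X5 to X6 (paths whose first edge points into X5):
  P1: X5 <- X7 -> X6
Condition 1 (no descendant of X5 in the set): holds — descendants of X5 are {X6}; none are in {X2}.
Condition 2 (every backdoor path blocked by {X2}):
  P1: open — no interior node is in the conditioning set.
{X2} does not satisfy the backdoor criterion.

No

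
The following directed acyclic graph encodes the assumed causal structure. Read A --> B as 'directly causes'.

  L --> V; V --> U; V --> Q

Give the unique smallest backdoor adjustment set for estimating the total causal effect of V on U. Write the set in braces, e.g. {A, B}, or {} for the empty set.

Variables eligible for adjustment (non-descendants of V, excluding V and U): {L}.
Backdoor paths from V to U:
  (none)
With no backdoor paths the empty set already satisfies the criterion, and it is trivially minimal.

{}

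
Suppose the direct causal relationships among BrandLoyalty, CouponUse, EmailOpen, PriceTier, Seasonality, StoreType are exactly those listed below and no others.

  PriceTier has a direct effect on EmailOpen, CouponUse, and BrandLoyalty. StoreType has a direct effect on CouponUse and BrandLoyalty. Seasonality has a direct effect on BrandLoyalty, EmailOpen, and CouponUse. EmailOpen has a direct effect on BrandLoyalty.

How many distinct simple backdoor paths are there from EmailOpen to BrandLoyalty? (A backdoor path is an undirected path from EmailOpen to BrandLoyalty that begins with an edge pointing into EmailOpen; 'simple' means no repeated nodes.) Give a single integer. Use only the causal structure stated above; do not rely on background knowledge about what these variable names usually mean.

6

A backdoor path from EmailOpen to BrandLoyalty is any simple undirected path whose first edge points into EmailOpen (i.e. leaves EmailOpen via a parent).
Parents of EmailOpen: {PriceTier, Seasonality}.
Enumerating:
  P1: EmailOpen <- Seasonality -> CouponUse <- StoreType -> BrandLoyalty
  P2: EmailOpen <- Seasonality -> CouponUse <- PriceTier -> BrandLoyalty
  P3: EmailOpen <- Seasonality -> BrandLoyalty
  P4: EmailOpen <- PriceTier -> CouponUse <- Seasonality -> BrandLoyalty
  P5: EmailOpen <- PriceTier -> CouponUse <- StoreType -> BrandLoyalty
  P6: EmailOpen <- PriceTier -> BrandLoyalty
That exhausts the simple backdoor paths. Count: 6.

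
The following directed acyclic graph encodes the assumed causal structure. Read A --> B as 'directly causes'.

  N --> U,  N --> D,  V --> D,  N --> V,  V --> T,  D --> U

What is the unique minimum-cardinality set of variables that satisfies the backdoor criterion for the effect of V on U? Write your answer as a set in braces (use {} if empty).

{N}

Variables eligible for adjustment (non-descendants of V, excluding V and U): {N}.
Backdoor paths from V to U:
  P1: V <- N -> D -> U
  P2: V <- N -> U
The empty set is not sufficient: P1 (V <- N -> D -> U) has no collider blocking it and no conditioned non-collider, so it is open.
Try {N}:
  P1: blocked at fork node N ∈ conditioning set.
  P2: blocked at fork node N ∈ conditioning set.
{N} contains no descendant of V and blocks every backdoor path.
{N} is the unique smallest valid adjustment set.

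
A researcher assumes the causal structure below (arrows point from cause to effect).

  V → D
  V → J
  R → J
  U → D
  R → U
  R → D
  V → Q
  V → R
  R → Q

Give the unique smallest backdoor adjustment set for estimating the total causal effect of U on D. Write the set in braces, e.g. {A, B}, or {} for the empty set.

Variables eligible for adjustment (non-descendants of U, excluding U and D): {J, Q, R, V}.
Backdoor paths from U to D:
  P1: U <- R <- V -> D
  P2: U <- R -> Q <- V -> D
  P3: U <- R -> D
  P4: U <- R -> J <- V -> D
The empty set is not sufficient: P1 (U <- R <- V -> D) has no collider blocking it and no conditioned non-collider, so it is open.
Try {R}:
  P1: blocked at chain node R ∈ conditioning set.
  P2: blocked at fork node R ∈ conditioning set.
  P3: blocked at fork node R ∈ conditioning set.
  P4: blocked at fork node R ∈ conditioning set.
{R} contains no descendant of U and blocks every backdoor path.
No other singleton works — e.g. {V} leaves P3 open — so {R} is the unique smallest valid adjustment set.

{R}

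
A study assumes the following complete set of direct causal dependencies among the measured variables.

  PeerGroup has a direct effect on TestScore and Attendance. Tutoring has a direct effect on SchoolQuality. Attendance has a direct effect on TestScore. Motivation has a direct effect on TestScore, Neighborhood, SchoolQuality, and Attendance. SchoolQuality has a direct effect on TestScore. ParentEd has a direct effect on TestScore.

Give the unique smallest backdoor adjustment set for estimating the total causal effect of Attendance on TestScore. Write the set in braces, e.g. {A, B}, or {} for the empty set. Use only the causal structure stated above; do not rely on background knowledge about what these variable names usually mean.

{Motivation, PeerGroup}

Variables eligible for adjustment (non-descendants of Attendance, excluding Attendance and TestScore): {Motivation, Neighborhood, ParentEd, PeerGroup, SchoolQuality, Tutoring}.
Backdoor paths from Attendance to TestScore:
  P1: Attendance <- PeerGroup -> TestScore
  P2: Attendance <- Motivation -> SchoolQuality -> TestScore
  P3: Attendance <- Motivation -> TestScore
The empty set is not sufficient: P1 (Attendance <- PeerGroup -> TestScore) has no collider blocking it and no conditioned non-collider, so it is open.
Try {Motivation, PeerGroup}:
  P1: blocked at fork node PeerGroup ∈ conditioning set.
  P2: blocked at fork node Motivation ∈ conditioning set.
  P3: blocked at fork node Motivation ∈ conditioning set.
{Motivation, PeerGroup} contains no descendant of Attendance and blocks every backdoor path.
Every element of {Motivation, PeerGroup} is needed (dropping Motivation leaves P2 open; dropping PeerGroup leaves P1 open), so no proper subset is valid.
Among all size-2 subsets of the eligible variables, only {Motivation, PeerGroup} blocks every backdoor path, so it is the unique smallest valid adjustment set.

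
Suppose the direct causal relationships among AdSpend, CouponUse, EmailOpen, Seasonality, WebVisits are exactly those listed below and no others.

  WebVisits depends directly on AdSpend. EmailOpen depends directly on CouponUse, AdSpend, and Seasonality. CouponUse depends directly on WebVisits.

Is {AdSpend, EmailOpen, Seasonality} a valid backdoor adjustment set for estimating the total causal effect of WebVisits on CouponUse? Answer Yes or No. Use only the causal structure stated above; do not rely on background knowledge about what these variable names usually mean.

Backdoor paths from WebVisits to CouponUse (paths whose first edge points into WebVisits):
  P1: WebVisits <- AdSpend -> EmailOpen <- CouponUse
Condition 1 (no descendant of WebVisits in the set): FAILS — EmailOpen is a descendant of WebVisits.
Condition 2 (every backdoor path blocked by {AdSpend, EmailOpen, Seasonality}):
  P1: blocked at fork node AdSpend ∈ conditioning set.
{AdSpend, EmailOpen, Seasonality} does not satisfy the backdoor criterion.

No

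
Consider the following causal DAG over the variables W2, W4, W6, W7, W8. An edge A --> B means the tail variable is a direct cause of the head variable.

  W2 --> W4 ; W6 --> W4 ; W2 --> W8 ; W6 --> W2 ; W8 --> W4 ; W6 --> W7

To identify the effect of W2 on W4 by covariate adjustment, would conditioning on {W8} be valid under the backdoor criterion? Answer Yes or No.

Backdoor paths from W2 to W4 (paths whose first edge points into W2):
  P1: W2 <- W6 -> W4
Condition 1 (no descendant of W2 in the set): FAILS — W8 is a descendant of W2.
Condition 2 (every backdoor path blocked by {W8}):
  P1: open — no interior node is in the conditioning set.
{W8} does not satisfy the backdoor criterion.

No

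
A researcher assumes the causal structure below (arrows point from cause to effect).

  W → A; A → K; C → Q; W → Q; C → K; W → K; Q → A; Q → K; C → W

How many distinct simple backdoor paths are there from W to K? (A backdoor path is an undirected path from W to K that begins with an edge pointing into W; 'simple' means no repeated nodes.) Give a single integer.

A backdoor path from W to K is any simple undirected path whose first edge points into W (i.e. leaves W via a parent).
Parents of W: {C}.
Enumerating:
  P1: W <- C -> Q -> A -> K
  P2: W <- C -> Q -> K
  P3: W <- C -> K
That exhausts the simple backdoor paths. Count: 3.

3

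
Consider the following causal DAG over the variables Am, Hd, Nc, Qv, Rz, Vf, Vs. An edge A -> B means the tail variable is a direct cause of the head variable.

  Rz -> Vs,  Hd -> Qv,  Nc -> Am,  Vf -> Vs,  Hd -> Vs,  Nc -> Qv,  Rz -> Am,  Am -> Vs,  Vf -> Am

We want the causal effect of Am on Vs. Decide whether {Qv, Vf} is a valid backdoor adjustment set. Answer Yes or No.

Backdoor paths from Am to Vs (paths whose first edge points into Am):
  P1: Am <- Nc -> Qv <- Hd -> Vs
  P2: Am <- Vf -> Vs
  P3: Am <- Rz -> Vs
Condition 1 (no descendant of Am in the set): holds — descendants of Am are {Vs}; none are in {Qv, Vf}.
Condition 2 (every backdoor path blocked by {Qv, Vf}):
  P1: open — collider(s) Qv are conditioned on (or have a conditioned descendant) and no non-collider on the path is in the set.
  P2: blocked at fork node Vf ∈ conditioning set.
  P3: open — no interior node is in the conditioning set.
{Qv, Vf} does not satisfy the backdoor criterion.

No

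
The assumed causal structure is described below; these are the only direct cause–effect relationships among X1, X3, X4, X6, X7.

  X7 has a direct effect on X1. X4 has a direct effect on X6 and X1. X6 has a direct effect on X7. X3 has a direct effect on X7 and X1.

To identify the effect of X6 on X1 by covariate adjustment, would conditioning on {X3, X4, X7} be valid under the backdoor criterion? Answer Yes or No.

Backdoor paths from X6 to X1 (paths whose first edge points into X6):
  P1: X6 <- X4 -> X1
Condition 1 (no descendant of X6 in the set): FAILS — X7 is a descendant of X6.
Condition 2 (every backdoor path blocked by {X3, X4, X7}):
  P1: blocked at fork node X4 ∈ conditioning set.
{X3, X4, X7} does not satisfy the backdoor criterion.

No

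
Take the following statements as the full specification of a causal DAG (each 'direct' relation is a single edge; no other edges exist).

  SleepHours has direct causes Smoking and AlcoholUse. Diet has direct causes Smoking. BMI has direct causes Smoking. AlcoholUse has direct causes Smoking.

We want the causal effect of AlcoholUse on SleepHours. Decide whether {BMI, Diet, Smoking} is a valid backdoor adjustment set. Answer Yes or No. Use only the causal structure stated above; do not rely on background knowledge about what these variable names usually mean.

Yes

Backdoor paths from AlcoholUse to SleepHours (paths whose first edge points into AlcoholUse):
  P1: AlcoholUse <- Smoking -> SleepHours
Condition 1 (no descendant of AlcoholUse in the set): holds — descendants of AlcoholUse are {SleepHours}; none are in {BMI, Diet, Smoking}.
Condition 2 (every backdoor path blocked by {BMI, Diet, Smoking}):
  P1: blocked at fork node Smoking ∈ conditioning set.
{BMI, Diet, Smoking} satisfies the backdoor criterion.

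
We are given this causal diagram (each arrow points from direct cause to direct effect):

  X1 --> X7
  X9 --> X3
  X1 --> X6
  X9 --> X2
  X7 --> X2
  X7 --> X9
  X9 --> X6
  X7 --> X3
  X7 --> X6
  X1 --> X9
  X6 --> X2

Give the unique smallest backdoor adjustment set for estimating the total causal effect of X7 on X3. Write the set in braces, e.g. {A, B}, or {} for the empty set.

{X1}

Variables eligible for adjustment (non-descendants of X7, excluding X7 and X3): {X1}.
Backdoor paths from X7 to X3:
  P1: X7 <- X1 -> X9 -> X3
  P2: X7 <- X1 -> X6 <- X9 -> X3
  P3: X7 <- X1 -> X6 -> X2 <- X9 -> X3
The empty set is not sufficient: P1 (X7 <- X1 -> X9 -> X3) has no collider blocking it and no conditioned non-collider, so it is open.
Try {X1}:
  P1: blocked at fork node X1 ∈ conditioning set.
  P2: blocked at fork node X1 ∈ conditioning set.
  P3: blocked at fork node X1 ∈ conditioning set.
{X1} contains no descendant of X7 and blocks every backdoor path.
{X1} is the unique smallest valid adjustment set.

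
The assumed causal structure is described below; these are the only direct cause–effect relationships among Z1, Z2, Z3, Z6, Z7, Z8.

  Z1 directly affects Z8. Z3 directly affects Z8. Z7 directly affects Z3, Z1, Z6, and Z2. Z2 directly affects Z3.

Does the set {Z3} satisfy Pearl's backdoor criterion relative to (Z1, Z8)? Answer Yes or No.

Backdoor paths from Z1 to Z8 (paths whose first edge points into Z1):
  P1: Z1 <- Z7 -> Z2 -> Z3 -> Z8
  P2: Z1 <- Z7 -> Z3 -> Z8
Condition 1 (no descendant of Z1 in the set): holds — descendants of Z1 are {Z8}; none are in {Z3}.
Condition 2 (every backdoor path blocked by {Z3}):
  P1: blocked at chain node Z3 ∈ conditioning set.
  P2: blocked at chain node Z3 ∈ conditioning set.
{Z3} satisfies the backdoor criterion.

Yes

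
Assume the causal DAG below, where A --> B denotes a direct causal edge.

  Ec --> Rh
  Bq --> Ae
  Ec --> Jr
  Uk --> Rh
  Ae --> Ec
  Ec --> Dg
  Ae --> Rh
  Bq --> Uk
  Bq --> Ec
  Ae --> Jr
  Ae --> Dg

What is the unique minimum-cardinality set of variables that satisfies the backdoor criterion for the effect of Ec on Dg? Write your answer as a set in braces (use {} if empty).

{Ae}

Variables eligible for adjustment (non-descendants of Ec, excluding Ec and Dg): {Ae, Bq, Uk}.
Backdoor paths from Ec to Dg:
  P1: Ec <- Bq -> Uk -> Rh <- Ae -> Dg
  P2: Ec <- Bq -> Ae -> Dg
  P3: Ec <- Ae -> Dg
The empty set is not sufficient: P2 (Ec <- Bq -> Ae -> Dg) has no collider blocking it and no conditioned non-collider, so it is open.
Try {Ae}:
  P1: blocked at collider Rh (neither it nor any descendant is in the conditioning set).
  P2: blocked at chain node Ae ∈ conditioning set.
  P3: blocked at fork node Ae ∈ conditioning set.
{Ae} contains no descendant of Ec and blocks every backdoor path.
No other singleton works — e.g. {Bq} leaves P3 open — so {Ae} is the unique smallest valid adjustment set.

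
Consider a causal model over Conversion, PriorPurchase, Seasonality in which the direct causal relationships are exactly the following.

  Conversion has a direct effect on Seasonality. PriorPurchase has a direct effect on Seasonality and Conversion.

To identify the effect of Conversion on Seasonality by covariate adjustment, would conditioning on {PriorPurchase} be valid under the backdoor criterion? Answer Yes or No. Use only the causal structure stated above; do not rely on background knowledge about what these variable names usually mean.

Yes

Backdoor paths from Conversion to Seasonality (paths whose first edge points into Conversion):
  P1: Conversion <- PriorPurchase -> Seasonality
Condition 1 (no descendant of Conversion in the set): holds — descendants of Conversion are {Seasonality}; none are in {PriorPurchase}.
Condition 2 (every backdoor path blocked by {PriorPurchase}):
  P1: blocked at fork node PriorPurchase ∈ conditioning set.
{PriorPurchase} satisfies the backdoor criterion.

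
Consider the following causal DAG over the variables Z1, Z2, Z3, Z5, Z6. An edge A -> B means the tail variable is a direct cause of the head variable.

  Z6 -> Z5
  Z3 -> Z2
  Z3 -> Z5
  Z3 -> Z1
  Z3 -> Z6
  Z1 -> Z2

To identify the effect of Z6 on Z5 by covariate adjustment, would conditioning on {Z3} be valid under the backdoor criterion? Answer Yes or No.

Backdoor paths from Z6 to Z5 (paths whose first edge points into Z6):
  P1: Z6 <- Z3 -> Z5
Condition 1 (no descendant of Z6 in the set): holds — descendants of Z6 are {Z5}; none are in {Z3}.
Condition 2 (every backdoor path blocked by {Z3}):
  P1: blocked at fork node Z3 ∈ conditioning set.
{Z3} satisfies the backdoor criterion.

Yes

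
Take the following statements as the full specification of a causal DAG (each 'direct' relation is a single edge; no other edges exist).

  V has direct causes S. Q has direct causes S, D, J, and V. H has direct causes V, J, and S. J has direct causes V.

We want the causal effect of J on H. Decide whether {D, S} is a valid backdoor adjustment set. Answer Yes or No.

No

Backdoor paths from J to H (paths whose first edge points into J):
  P1: J <- V <- S -> H
  P2: J <- V -> H
  P3: J <- V -> Q <- S -> H
Condition 1 (no descendant of J in the set): holds — descendants of J are {H, Q}; none are in {D, S}.
Condition 2 (every backdoor path blocked by {D, S}):
  P1: blocked at fork node S ∈ conditioning set.
  P2: open — no interior node is in the conditioning set.
  P3: blocked at collider Q (neither it nor any descendant is in the conditioning set).
{D, S} does not satisfy the backdoor criterion.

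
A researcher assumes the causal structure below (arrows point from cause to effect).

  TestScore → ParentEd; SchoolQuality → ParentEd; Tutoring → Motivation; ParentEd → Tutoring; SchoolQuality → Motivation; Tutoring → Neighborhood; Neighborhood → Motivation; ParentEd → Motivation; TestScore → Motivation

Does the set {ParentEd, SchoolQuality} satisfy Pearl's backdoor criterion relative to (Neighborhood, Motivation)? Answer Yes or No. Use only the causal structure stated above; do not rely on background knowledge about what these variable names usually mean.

No

Backdoor paths from Neighborhood to Motivation (paths whose first edge points into Neighborhood):
  P1: Neighborhood <- Tutoring <- ParentEd <- SchoolQuality -> Motivation
  P2: Neighborhood <- Tutoring <- ParentEd <- TestScore -> Motivation
  P3: Neighborhood <- Tutoring <- ParentEd -> Motivation
  P4: Neighborhood <- Tutoring -> Motivation
Condition 1 (no descendant of Neighborhood in the set): holds — descendants of Neighborhood are {Motivation}; none are in {ParentEd, SchoolQuality}.
Condition 2 (every backdoor path blocked by {ParentEd, SchoolQuality}):
  P1: blocked at chain node ParentEd ∈ conditioning set.
  P2: blocked at chain node ParentEd ∈ conditioning set.
  P3: blocked at fork node ParentEd ∈ conditioning set.
  P4: open — no interior node is in the conditioning set.
{ParentEd, SchoolQuality} does not satisfy the backdoor criterion.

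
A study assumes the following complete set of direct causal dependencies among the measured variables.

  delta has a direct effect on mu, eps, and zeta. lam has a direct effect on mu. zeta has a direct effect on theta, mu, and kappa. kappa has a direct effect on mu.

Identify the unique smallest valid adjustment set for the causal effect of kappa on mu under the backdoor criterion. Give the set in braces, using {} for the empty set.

Variables eligible for adjustment (non-descendants of kappa, excluding kappa and mu): {delta, eps, lam, theta, zeta}.
Backdoor paths from kappa to mu:
  P1: kappa <- zeta <- delta -> mu
  P2: kappa <- zeta -> mu
The empty set is not sufficient: P1 (kappa <- zeta <- delta -> mu) has no collider blocking it and no conditioned non-collider, so it is open.
Try {zeta}:
  P1: blocked at chain node zeta ∈ conditioning set.
  P2: blocked at fork node zeta ∈ conditioning set.
{zeta} contains no descendant of kappa and blocks every backdoor path.
No other singleton works — e.g. {delta} leaves P2 open — so {zeta} is the unique smallest valid adjustment set.

{zeta}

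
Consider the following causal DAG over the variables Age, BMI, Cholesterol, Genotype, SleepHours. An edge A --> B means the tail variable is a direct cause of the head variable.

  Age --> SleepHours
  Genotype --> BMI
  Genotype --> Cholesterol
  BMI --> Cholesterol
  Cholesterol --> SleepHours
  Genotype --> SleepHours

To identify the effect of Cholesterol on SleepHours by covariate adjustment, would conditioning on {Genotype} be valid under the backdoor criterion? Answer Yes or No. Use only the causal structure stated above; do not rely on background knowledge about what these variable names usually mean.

Backdoor paths from Cholesterol to SleepHours (paths whose first edge points into Cholesterol):
  P1: Cholesterol <- Genotype -> SleepHours
  P2: Cholesterol <- BMI <- Genotype -> SleepHours
Condition 1 (no descendant of Cholesterol in the set): holds — descendants of Cholesterol are {SleepHours}; none are in {Genotype}.
Condition 2 (every backdoor path blocked by {Genotype}):
  P1: blocked at fork node Genotype ∈ conditioning set.
  P2: blocked at fork node Genotype ∈ conditioning set.
{Genotype} satisfies the backdoor criterion.

Yes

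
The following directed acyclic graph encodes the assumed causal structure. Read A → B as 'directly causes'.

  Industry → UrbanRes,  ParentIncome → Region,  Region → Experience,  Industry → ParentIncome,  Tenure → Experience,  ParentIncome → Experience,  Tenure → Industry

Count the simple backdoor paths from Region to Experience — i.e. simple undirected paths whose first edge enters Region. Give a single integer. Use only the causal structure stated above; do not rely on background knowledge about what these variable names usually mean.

A backdoor path from Region to Experience is any simple undirected path whose first edge points into Region (i.e. leaves Region via a parent).
Parents of Region: {ParentIncome}.
Enumerating:
  P1: Region <- ParentIncome <- Industry <- Tenure -> Experience
  P2: Region <- ParentIncome -> Experience
That exhausts the simple backdoor paths. Count: 2.

2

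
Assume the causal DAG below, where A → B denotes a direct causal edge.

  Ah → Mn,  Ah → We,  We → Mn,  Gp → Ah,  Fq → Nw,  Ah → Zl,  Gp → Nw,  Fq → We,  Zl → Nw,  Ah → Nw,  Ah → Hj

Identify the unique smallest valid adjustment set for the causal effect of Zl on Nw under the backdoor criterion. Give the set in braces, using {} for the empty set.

Variables eligible for adjustment (non-descendants of Zl, excluding Zl and Nw): {Ah, Fq, Gp, Hj, Mn, We}.
Backdoor paths from Zl to Nw:
  P1: Zl <- Ah <- Gp -> Nw
  P2: Zl <- Ah -> We <- Fq -> Nw
  P3: Zl <- Ah -> Mn <- We <- Fq -> Nw
  P4: Zl <- Ah -> Nw
The empty set is not sufficient: P1 (Zl <- Ah <- Gp -> Nw) has no collider blocking it and no conditioned non-collider, so it is open.
Try {Ah}:
  P1: blocked at chain node Ah ∈ conditioning set.
  P2: blocked at fork node Ah ∈ conditioning set.
  P3: blocked at fork node Ah ∈ conditioning set.
  P4: blocked at fork node Ah ∈ conditioning set.
{Ah} contains no descendant of Zl and blocks every backdoor path.
No other singleton works — e.g. {Gp} leaves P4 open — so {Ah} is the unique smallest valid adjustment set.

{Ah}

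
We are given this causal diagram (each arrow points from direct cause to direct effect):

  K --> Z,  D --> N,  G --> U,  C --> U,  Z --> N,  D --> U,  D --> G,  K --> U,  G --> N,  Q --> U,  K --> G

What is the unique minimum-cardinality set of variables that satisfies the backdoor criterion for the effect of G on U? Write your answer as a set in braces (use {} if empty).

Variables eligible for adjustment (non-descendants of G, excluding G and U): {C, D, K, Q, Z}.
Backdoor paths from G to U:
  P1: G <- D -> U
  P2: G <- D -> N <- Z <- K -> U
  P3: G <- K -> Z -> N <- D -> U
  P4: G <- K -> U
The empty set is not sufficient: P1 (G <- D -> U) has no collider blocking it and no conditioned non-collider, so it is open.
Try {D, K}:
  P1: blocked at fork node D ∈ conditioning set.
  P2: blocked at fork node D ∈ conditioning set.
  P3: blocked at fork node K ∈ conditioning set.
  P4: blocked at fork node K ∈ conditioning set.
{D, K} contains no descendant of G and blocks every backdoor path.
Every element of {D, K} is needed (dropping D leaves P1 open; dropping K leaves P4 open), so no proper subset is valid.
Among all size-2 subsets of the eligible variables, only {D, K} blocks every backdoor path, so it is the unique smallest valid adjustment set.

{D, K}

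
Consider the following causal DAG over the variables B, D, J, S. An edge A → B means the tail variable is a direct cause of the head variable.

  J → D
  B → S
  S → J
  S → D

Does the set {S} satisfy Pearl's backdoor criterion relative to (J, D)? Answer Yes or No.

Yes

Backdoor paths from J to D (paths whose first edge points into J):
  P1: J <- S -> D
Condition 1 (no descendant of J in the set): holds — descendants of J are {D}; none are in {S}.
Condition 2 (every backdoor path blocked by {S}):
  P1: blocked at fork node S ∈ conditioning set.
{S} satisfies the backdoor criterion.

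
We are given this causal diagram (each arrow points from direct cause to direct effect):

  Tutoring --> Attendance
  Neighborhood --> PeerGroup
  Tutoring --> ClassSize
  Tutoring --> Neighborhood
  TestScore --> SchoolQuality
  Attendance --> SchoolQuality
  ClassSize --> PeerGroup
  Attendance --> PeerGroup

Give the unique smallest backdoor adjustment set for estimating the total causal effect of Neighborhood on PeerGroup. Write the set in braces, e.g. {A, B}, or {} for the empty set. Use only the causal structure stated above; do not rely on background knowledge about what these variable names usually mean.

Variables eligible for adjustment (non-descendants of Neighborhood, excluding Neighborhood and PeerGroup): {Attendance, ClassSize, SchoolQuality, TestScore, Tutoring}.
Backdoor paths from Neighborhood to PeerGroup:
  P1: Neighborhood <- Tutoring -> Attendance -> PeerGroup
  P2: Neighborhood <- Tutoring -> ClassSize -> PeerGroup
The empty set is not sufficient: P1 (Neighborhood <- Tutoring -> Attendance -> PeerGroup) has no collider blocking it and no conditioned non-collider, so it is open.
Try {Tutoring}:
  P1: blocked at fork node Tutoring ∈ conditioning set.
  P2: blocked at fork node Tutoring ∈ conditioning set.
{Tutoring} contains no descendant of Neighborhood and blocks every backdoor path.
No other singleton works — e.g. {TestScore} leaves P1 open — so {Tutoring} is the unique smallest valid adjustment set.

{Tutoring}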